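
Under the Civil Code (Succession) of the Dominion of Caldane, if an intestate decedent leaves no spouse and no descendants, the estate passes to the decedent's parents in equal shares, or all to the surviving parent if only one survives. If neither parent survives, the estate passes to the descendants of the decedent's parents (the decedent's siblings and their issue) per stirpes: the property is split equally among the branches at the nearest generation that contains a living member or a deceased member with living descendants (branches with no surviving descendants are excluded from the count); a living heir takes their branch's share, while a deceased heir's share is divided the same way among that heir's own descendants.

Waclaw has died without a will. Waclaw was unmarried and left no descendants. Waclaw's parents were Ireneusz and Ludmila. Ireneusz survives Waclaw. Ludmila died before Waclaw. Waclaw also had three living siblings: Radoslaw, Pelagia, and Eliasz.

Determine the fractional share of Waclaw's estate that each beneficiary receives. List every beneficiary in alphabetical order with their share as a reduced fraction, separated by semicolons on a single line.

Ireneusz 1

Only one parent, Ireneusz, survives, so Ireneusz takes the entire estate. The siblings take nothing because a surviving parent has priority.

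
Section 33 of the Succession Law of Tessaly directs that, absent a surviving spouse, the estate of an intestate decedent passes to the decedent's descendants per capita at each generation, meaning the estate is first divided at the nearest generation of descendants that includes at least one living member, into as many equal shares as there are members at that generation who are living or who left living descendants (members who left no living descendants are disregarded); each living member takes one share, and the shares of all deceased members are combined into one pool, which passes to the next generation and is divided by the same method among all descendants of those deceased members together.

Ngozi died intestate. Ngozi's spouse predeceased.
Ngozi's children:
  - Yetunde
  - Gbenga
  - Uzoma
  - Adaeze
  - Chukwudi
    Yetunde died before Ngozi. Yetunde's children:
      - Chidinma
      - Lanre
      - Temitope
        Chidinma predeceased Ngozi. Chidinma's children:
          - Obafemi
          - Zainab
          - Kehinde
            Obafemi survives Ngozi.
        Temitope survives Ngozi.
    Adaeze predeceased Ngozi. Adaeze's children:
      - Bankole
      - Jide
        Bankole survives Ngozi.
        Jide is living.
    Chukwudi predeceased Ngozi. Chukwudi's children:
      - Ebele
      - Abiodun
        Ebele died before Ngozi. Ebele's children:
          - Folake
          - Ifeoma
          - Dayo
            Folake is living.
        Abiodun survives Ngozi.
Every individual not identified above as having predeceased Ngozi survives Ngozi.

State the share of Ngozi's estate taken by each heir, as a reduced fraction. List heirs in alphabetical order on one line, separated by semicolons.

Abiodun 3/35; Bankole 3/35; Dayo 1/35; Folake 1/35; Gbenga 1/5; Ifeoma 1/35; Jide 3/35; Kehinde 1/35; Lanre 3/35; Obafemi 1/35; Temitope 3/35; Uzoma 1/5; Zainab 1/35

There is no surviving spouse, so the entire estate passes to Ngozi's descendants per capita at each generation.
At generation 1 (Yetunde, Gbenga, Uzoma, Adaeze, Chukwudi) there are 5 shares of (1)/5 = 1/5 each.
Living: Gbenga and Uzoma — each takes 1/5.
Deceased: Yetunde, Adaeze, and Chukwudi. Their combined 3/5 is pooled and carried to generation 2.
At generation 2 (Chidinma, Lanre, Temitope, Bankole, Jide, Ebele, Abiodun) there are 7 shares of (3/5)/7 = 3/35 each.
Living: Lanre, Temitope, Bankole, Jide, and Abiodun — each takes 3/35.
Deceased: Chidinma and Ebele. Their combined 6/35 is pooled and carried to generation 3.
At generation 3 (Obafemi, Zainab, Kehinde, Folake, Ifeoma, Dayo) there are 6 shares of (6/35)/6 = 1/35 each.
Living: Obafemi, Zainab, Kehinde, Folake, Ifeoma, and Dayo — each takes 1/35.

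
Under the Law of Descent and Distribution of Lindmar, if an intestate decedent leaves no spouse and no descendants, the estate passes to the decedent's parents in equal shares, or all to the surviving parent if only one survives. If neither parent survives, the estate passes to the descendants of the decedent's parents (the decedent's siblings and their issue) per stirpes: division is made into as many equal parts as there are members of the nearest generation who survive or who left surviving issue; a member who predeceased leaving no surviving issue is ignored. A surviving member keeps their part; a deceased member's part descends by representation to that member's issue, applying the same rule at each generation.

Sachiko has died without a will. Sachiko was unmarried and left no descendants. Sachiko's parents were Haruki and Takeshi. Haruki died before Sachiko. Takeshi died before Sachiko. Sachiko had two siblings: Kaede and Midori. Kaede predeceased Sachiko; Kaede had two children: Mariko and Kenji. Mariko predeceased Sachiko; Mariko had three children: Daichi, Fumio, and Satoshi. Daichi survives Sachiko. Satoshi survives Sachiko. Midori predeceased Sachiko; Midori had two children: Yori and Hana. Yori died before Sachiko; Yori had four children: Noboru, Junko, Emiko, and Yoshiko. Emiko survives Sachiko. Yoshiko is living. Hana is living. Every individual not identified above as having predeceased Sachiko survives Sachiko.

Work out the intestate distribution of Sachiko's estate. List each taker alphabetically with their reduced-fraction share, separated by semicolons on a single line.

Daichi 1/12; Emiko 1/16; Fumio 1/12; Hana 1/4; Junko 1/16; Kenji 1/4; Noboru 1/16; Satoshi 1/12; Yoshiko 1/16

Neither parent survives and there are no descendants, so the estate passes to Sachiko's siblings and their issue per stirpes.
The estate is divided into 2 equal shares of 1/2 among Kaede, Midori.
Kaede predeceased; the 1/2 allotted to Kaede's branch passes to Kaede's issue by representation.
The 1/2 is divided into 2 equal shares of 1/4 among Mariko, Kenji.
Mariko predeceased; the 1/4 allotted to Mariko's branch passes to Mariko's issue by representation.
The 1/4 is divided into 3 equal shares of 1/12 among Daichi, Fumio, Satoshi.
Daichi is living and takes 1/12.
Fumio is living and takes 1/12.
Satoshi is living and takes 1/12.
Kenji is living and takes 1/4.
Midori predeceased; the 1/2 allotted to Midori's branch passes to Midori's issue by representation.
The 1/2 is divided into 2 equal shares of 1/4 among Yori, Hana.
Yori predeceased; the 1/4 allotted to Yori's branch passes to Yori's issue by representation.
The 1/4 is divided into 4 equal shares of 1/16 among Noboru, Junko, Emiko, Yoshiko.
Noboru is living and takes 1/16.
Junko is living and takes 1/16.
Emiko is living and takes 1/16.
Yoshiko is living and takes 1/16.
Hana is living and takes 1/4.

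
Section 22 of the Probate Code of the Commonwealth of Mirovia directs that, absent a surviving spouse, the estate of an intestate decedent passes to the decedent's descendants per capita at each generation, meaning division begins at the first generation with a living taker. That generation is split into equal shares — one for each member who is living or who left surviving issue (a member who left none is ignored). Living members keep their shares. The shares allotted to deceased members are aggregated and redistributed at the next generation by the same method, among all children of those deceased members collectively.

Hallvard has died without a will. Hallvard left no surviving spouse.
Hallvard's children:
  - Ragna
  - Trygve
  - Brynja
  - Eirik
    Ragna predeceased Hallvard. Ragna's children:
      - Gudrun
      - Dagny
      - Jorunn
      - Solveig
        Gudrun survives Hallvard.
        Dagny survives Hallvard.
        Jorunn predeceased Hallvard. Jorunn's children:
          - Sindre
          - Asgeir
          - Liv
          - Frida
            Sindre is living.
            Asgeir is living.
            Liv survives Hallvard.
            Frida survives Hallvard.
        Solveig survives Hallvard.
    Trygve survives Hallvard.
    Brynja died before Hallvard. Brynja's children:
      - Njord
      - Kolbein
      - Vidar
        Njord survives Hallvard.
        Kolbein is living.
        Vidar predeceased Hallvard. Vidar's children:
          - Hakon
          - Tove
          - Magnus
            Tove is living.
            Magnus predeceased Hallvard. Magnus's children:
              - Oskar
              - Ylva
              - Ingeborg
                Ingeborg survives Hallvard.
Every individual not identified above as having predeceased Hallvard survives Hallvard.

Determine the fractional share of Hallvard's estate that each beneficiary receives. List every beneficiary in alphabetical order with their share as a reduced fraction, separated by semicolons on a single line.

There is no surviving spouse, so the entire estate passes to Hallvard's descendants per capita at each generation.
At generation 1 (Ragna, Trygve, Brynja, Eirik) there are 4 shares of (1)/4 = 1/4 each.
Living: Trygve and Eirik — each takes 1/4.
Deceased: Ragna and Brynja. Their combined 1/2 is pooled and carried to generation 2.
At generation 2 (Gudrun, Dagny, Jorunn, Solveig, Njord, Kolbein, Vidar) there are 7 shares of (1/2)/7 = 1/14 each.
Living: Gudrun, Dagny, Solveig, Njord, and Kolbein — each takes 1/14.
Deceased: Jorunn and Vidar. Their combined 1/7 is pooled and carried to generation 3.
At generation 3 (Sindre, Asgeir, Liv, Frida, Hakon, Tove, Magnus) there are 7 shares of (1/7)/7 = 1/49 each.
Living: Sindre, Asgeir, Liv, Frida, Hakon, and Tove — each takes 1/49.
Deceased: Magnus. That 1/49 share is carried to generation 4.
At generation 4 (Oskar, Ylva, Ingeborg) there are 3 shares of (1/49)/3 = 1/147 each.
Living: Oskar, Ylva, and Ingeborg — each takes 1/147.

Asgeir 1/49; Dagny 1/14; Eirik 1/4; Frida 1/49; Gudrun 1/14; Hakon 1/49; Ingeborg 1/147; Kolbein 1/14; Liv 1/49; Njord 1/14; Oskar 1/147; Sindre 1/49; Solveig 1/14; Tove 1/49; Trygve 1/4; Ylva 1/147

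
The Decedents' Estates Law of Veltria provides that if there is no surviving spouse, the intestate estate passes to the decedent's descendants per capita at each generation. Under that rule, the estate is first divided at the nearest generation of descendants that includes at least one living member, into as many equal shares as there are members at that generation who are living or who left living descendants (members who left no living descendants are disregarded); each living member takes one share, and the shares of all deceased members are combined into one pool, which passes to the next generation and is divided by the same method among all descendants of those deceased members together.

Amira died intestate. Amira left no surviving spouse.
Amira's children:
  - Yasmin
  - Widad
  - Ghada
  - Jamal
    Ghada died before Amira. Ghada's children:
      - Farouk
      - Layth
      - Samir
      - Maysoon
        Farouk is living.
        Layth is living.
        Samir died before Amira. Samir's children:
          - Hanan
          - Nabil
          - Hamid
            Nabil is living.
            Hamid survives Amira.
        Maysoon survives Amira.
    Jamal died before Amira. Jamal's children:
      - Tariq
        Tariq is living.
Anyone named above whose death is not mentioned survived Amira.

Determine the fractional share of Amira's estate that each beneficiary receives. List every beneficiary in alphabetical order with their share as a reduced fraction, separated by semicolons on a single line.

Farouk 1/10; Hamid 1/30; Hanan 1/30; Layth 1/10; Maysoon 1/10; Nabil 1/30; Tariq 1/10; Widad 1/4; Yasmin 1/4

There is no surviving spouse, so the entire estate passes to Amira's descendants per capita at each generation.
At generation 1 (Yasmin, Widad, Ghada, Jamal) there are 4 shares of (1)/4 = 1/4 each.
Living: Yasmin and Widad — each takes 1/4.
Deceased: Ghada and Jamal. Their combined 1/2 is pooled and carried to generation 2.
At generation 2 (Farouk, Layth, Samir, Maysoon, Tariq) there are 5 shares of (1/2)/5 = 1/10 each.
Living: Farouk, Layth, Maysoon, and Tariq — each takes 1/10.
Deceased: Samir. That 1/10 share is carried to generation 3.
At generation 3 (Hanan, Nabil, Hamid) there are 3 shares of (1/10)/3 = 1/30 each.
Living: Hanan, Nabil, and Hamid — each takes 1/30.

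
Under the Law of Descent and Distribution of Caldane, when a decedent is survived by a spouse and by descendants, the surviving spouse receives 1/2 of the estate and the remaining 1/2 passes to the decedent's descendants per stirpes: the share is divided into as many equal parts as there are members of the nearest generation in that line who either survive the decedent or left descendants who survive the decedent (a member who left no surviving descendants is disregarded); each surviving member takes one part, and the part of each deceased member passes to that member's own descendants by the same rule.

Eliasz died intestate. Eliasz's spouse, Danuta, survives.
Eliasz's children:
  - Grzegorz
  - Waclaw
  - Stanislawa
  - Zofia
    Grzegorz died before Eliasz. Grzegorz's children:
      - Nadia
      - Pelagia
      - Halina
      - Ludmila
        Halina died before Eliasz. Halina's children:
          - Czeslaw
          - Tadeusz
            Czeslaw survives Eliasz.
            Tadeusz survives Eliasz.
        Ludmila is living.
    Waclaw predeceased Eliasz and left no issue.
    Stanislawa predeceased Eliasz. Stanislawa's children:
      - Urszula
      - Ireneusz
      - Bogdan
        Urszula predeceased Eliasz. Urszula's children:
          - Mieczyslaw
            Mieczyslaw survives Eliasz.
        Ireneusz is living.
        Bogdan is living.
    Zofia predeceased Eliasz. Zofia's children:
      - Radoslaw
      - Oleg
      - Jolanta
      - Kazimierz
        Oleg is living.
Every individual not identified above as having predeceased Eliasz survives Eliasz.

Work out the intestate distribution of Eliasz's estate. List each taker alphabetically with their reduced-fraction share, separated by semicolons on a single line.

Danuta, as surviving spouse, takes 1/2.
The remaining 1/2 passes to Eliasz's descendants per stirpes.
Waclaw left no surviving issue, so that branch lapses and is disregarded.
The 1/2 is divided into 3 equal shares of 1/6 among Grzegorz, Stanislawa, Zofia.
Grzegorz predeceased; the 1/6 allotted to Grzegorz's branch passes to Grzegorz's issue by representation.
The 1/6 is divided into 4 equal shares of 1/24 among Nadia, Pelagia, Halina, Ludmila.
Nadia is living and takes 1/24.
Pelagia is living and takes 1/24.
Halina predeceased; the 1/24 allotted to Halina's branch passes to Halina's issue by representation.
The 1/24 is divided into 2 equal shares of 1/48 among Czeslaw, Tadeusz.
Czeslaw is living and takes 1/48.
Tadeusz is living and takes 1/48.
Ludmila is living and takes 1/24.
Stanislawa predeceased; the 1/6 allotted to Stanislawa's branch passes to Stanislawa's issue by representation.
The 1/6 is divided into 3 equal shares of 1/18 among Urszula, Ireneusz, Bogdan.
Urszula predeceased; the 1/18 allotted to Urszula's branch passes to Urszula's issue by representation.
Mieczyslaw is the sole taker at this level and receives the full 1/18.
Ireneusz is living and takes 1/18.
Bogdan is living and takes 1/18.
Zofia predeceased; the 1/6 allotted to Zofia's branch passes to Zofia's issue by representation.
The 1/6 is divided into 4 equal shares of 1/24 among Radoslaw, Oleg, Jolanta, Kazimierz.
Radoslaw is living and takes 1/24.
Oleg is living and takes 1/24.
Jolanta is living and takes 1/24.
Kazimierz is living and takes 1/24.

Bogdan 1/18; Czeslaw 1/48; Danuta 1/2; Ireneusz 1/18; Jolanta 1/24; Kazimierz 1/24; Ludmila 1/24; Mieczyslaw 1/18; Nadia 1/24; Oleg 1/24; Pelagia 1/24; Radoslaw 1/24; Tadeusz 1/48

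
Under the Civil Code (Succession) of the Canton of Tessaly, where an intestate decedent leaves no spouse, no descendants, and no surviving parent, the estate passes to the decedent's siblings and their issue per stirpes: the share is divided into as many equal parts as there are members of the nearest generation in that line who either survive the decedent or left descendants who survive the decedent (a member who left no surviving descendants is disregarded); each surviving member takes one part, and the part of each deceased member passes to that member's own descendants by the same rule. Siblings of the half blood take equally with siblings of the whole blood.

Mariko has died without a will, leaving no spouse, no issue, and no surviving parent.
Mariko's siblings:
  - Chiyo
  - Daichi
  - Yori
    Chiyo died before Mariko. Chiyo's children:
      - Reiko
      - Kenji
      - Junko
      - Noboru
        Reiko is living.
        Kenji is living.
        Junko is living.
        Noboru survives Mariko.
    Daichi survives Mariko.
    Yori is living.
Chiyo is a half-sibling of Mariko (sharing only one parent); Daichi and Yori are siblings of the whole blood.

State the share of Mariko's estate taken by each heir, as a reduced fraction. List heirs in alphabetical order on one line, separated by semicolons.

Daichi 1/3; Junko 1/12; Kenji 1/12; Noboru 1/12; Reiko 1/12; Yori 1/3

No spouse, descendants, or parent survives, so the estate passes to Mariko's siblings per stirpes.
Half-blood and whole-blood siblings take equally under the stated rule.
The estate is divided into 3 equal shares of 1/3 among Chiyo, Daichi, Yori.
Chiyo predeceased; the 1/3 allotted to Chiyo's branch passes to Chiyo's issue by representation.
The 1/3 is divided into 4 equal shares of 1/12 among Reiko, Kenji, Junko, Noboru.
Reiko is living and takes 1/12.
Kenji is living and takes 1/12.
Junko is living and takes 1/12.
Noboru is living and takes 1/12.
Daichi is living and takes 1/3.
Yori is living and takes 1/3.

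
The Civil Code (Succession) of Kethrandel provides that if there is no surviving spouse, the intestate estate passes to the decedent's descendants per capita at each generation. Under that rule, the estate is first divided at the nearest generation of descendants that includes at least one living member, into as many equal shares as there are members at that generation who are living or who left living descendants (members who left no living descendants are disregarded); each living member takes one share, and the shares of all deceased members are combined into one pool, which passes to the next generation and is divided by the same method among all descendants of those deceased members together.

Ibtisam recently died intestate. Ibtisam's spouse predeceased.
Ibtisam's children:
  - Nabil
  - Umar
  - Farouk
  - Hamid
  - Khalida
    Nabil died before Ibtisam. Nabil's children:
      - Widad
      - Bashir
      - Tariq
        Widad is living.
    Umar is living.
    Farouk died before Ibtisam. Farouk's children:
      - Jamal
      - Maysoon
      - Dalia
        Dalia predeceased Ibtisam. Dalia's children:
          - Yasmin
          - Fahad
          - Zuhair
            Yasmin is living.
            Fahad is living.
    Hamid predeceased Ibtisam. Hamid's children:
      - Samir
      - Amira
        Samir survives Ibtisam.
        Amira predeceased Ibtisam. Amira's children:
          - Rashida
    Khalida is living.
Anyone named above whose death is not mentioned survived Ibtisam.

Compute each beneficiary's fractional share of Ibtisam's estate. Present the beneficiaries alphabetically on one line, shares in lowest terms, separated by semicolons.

There is no surviving spouse, so the entire estate passes to Ibtisam's descendants per capita at each generation.
At generation 1 (Nabil, Umar, Farouk, Hamid, Khalida) there are 5 shares of (1)/5 = 1/5 each.
Living: Umar and Khalida — each takes 1/5.
Deceased: Nabil, Farouk, and Hamid. Their combined 3/5 is pooled and carried to generation 2.
At generation 2 (Widad, Bashir, Tariq, Jamal, Maysoon, Dalia, Samir, Amira) there are 8 shares of (3/5)/8 = 3/40 each.
Living: Widad, Bashir, Tariq, Jamal, Maysoon, and Samir — each takes 3/40.
Deceased: Dalia and Amira. Their combined 3/20 is pooled and carried to generation 3.
At generation 3 (Yasmin, Fahad, Zuhair, Rashida) there are 4 shares of (3/20)/4 = 3/80 each.
Living: Yasmin, Fahad, Zuhair, and Rashida — each takes 3/80.

Bashir 3/40; Fahad 3/80; Jamal 3/40; Khalida 1/5; Maysoon 3/40; Rashida 3/80; Samir 3/40; Tariq 3/40; Umar 1/5; Widad 3/40; Yasmin 3/80; Zuhair 3/80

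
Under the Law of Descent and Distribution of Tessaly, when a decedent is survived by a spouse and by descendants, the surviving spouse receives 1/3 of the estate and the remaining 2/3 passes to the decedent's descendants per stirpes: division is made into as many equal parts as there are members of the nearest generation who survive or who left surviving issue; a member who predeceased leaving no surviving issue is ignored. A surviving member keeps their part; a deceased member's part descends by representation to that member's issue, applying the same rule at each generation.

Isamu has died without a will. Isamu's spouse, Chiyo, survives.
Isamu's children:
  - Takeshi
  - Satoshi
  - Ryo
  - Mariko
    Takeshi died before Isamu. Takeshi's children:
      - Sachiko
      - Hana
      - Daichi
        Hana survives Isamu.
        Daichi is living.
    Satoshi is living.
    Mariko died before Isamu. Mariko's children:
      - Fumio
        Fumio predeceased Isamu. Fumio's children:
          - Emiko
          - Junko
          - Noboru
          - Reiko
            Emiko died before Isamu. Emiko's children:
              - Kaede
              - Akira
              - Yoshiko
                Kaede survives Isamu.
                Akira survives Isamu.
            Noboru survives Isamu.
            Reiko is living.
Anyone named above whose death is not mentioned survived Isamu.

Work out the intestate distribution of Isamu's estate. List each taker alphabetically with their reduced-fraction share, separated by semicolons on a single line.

Akira 1/72; Chiyo 1/3; Daichi 1/18; Hana 1/18; Junko 1/24; Kaede 1/72; Noboru 1/24; Reiko 1/24; Ryo 1/6; Sachiko 1/18; Satoshi 1/6; Yoshiko 1/72

Chiyo, as surviving spouse, takes 1/3.
The remaining 2/3 passes to Isamu's descendants per stirpes.
The 2/3 is divided into 4 equal shares of 1/6 among Takeshi, Satoshi, Ryo, Mariko.
Takeshi predeceased; the 1/6 allotted to Takeshi's branch passes to Takeshi's issue by representation.
The 1/6 is divided into 3 equal shares of 1/18 among Sachiko, Hana, Daichi.
Sachiko is living and takes 1/18.
Hana is living and takes 1/18.
Daichi is living and takes 1/18.
Satoshi is living and takes 1/6.
Ryo is living and takes 1/6.
Mariko predeceased; the 1/6 allotted to Mariko's branch passes to Mariko's issue by representation.
Fumio's line is the sole branch at this level, so the full 1/6 passes to Fumio's issue by representation.
The 1/6 is divided into 4 equal shares of 1/24 among Emiko, Junko, Noboru, Reiko.
Emiko predeceased; the 1/24 allotted to Emiko's branch passes to Emiko's issue by representation.
The 1/24 is divided into 3 equal shares of 1/72 among Kaede, Akira, Yoshiko.
Kaede is living and takes 1/72.
Akira is living and takes 1/72.
Yoshiko is living and takes 1/72.
Junko is living and takes 1/24.
Noboru is living and takes 1/24.
Reiko is living and takes 1/24.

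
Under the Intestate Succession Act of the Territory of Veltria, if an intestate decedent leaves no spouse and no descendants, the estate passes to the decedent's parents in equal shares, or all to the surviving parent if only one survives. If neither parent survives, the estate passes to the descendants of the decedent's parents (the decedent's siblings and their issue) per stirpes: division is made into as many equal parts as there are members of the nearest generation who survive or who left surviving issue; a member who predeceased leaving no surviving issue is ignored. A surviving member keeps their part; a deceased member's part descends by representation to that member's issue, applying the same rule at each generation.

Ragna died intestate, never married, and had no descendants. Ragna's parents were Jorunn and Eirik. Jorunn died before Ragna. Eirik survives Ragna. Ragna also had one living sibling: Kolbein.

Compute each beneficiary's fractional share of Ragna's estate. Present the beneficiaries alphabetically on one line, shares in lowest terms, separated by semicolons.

Only one parent, Eirik, survives, so Eirik takes the entire estate. The siblings take nothing because a surviving parent has priority.

Eirik 1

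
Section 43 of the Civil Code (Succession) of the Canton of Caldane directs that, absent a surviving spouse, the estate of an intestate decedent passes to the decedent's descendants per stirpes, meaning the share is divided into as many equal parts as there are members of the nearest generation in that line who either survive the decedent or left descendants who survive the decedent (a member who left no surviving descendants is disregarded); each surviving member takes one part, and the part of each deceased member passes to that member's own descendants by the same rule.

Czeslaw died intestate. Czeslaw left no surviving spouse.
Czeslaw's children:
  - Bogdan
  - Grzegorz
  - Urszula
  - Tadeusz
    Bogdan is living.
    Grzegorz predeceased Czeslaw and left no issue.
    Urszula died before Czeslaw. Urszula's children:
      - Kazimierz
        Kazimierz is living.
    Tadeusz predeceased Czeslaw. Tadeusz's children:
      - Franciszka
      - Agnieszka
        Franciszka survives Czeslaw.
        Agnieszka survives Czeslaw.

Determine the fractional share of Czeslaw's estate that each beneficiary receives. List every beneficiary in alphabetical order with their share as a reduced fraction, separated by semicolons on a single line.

There is no surviving spouse, so the entire estate passes to Czeslaw's descendants per stirpes.
Grzegorz left no surviving issue, so that branch lapses and is disregarded.
The estate is divided into 3 equal shares of 1/3 among Bogdan, Urszula, Tadeusz.
Bogdan is living and takes 1/3.
Urszula predeceased; the 1/3 allotted to Urszula's branch passes to Urszula's issue by representation.
Kazimierz is the sole taker at this level and receives the full 1/3.
Tadeusz predeceased; the 1/3 allotted to Tadeusz's branch passes to Tadeusz's issue by representation.
The 1/3 is divided into 2 equal shares of 1/6 among Franciszka, Agnieszka.
Franciszka is living and takes 1/6.
Agnieszka is living and takes 1/6.

Agnieszka 1/6; Bogdan 1/3; Franciszka 1/6; Kazimierz 1/3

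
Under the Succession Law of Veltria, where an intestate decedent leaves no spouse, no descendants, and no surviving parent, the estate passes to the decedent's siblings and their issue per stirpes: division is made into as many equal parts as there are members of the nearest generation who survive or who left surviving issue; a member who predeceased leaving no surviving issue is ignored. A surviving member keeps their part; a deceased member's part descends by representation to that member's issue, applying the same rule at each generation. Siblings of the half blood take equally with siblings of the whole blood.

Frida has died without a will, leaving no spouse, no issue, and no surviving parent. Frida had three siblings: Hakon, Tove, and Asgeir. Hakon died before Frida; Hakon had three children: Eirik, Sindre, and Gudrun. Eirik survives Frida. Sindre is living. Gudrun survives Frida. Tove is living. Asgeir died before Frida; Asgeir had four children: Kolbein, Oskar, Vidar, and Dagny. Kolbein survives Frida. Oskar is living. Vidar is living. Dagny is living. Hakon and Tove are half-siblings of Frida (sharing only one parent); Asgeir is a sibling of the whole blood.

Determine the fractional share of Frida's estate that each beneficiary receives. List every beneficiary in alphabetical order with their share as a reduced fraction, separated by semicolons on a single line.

No spouse, descendants, or parent survives, so the estate passes to Frida's siblings per stirpes.
Half-blood and whole-blood siblings take equally under the stated rule.
The estate is divided into 3 equal shares of 1/3 among Hakon, Tove, Asgeir.
Hakon predeceased; the 1/3 allotted to Hakon's branch passes to Hakon's issue by representation.
The 1/3 is divided into 3 equal shares of 1/9 among Eirik, Sindre, Gudrun.
Eirik is living and takes 1/9.
Sindre is living and takes 1/9.
Gudrun is living and takes 1/9.
Tove is living and takes 1/3.
Asgeir predeceased; the 1/3 allotted to Asgeir's branch passes to Asgeir's issue by representation.
The 1/3 is divided into 4 equal shares of 1/12 among Kolbein, Oskar, Vidar, Dagny.
Kolbein is living and takes 1/12.
Oskar is living and takes 1/12.
Vidar is living and takes 1/12.
Dagny is living and takes 1/12.

Dagny 1/12; Eirik 1/9; Gudrun 1/9; Kolbein 1/12; Oskar 1/12; Sindre 1/9; Tove 1/3; Vidar 1/12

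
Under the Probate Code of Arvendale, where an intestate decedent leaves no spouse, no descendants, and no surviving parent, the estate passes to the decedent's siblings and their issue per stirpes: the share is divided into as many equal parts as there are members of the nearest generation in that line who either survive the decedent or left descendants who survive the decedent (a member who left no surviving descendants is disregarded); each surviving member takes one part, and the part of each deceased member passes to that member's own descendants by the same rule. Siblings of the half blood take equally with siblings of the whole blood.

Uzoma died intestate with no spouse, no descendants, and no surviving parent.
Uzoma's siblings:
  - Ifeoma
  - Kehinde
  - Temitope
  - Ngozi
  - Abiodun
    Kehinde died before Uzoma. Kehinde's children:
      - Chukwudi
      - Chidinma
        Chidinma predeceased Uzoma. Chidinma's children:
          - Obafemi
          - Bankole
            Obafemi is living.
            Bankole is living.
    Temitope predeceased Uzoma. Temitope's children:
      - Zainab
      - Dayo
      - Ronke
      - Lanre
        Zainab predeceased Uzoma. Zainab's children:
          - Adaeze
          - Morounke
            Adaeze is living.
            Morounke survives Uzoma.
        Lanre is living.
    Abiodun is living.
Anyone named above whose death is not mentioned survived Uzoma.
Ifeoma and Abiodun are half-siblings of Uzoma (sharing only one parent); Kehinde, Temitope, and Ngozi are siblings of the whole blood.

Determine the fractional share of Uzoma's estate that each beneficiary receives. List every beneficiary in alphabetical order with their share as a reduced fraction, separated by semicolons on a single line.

Abiodun 1/5; Adaeze 1/40; Bankole 1/20; Chukwudi 1/10; Dayo 1/20; Ifeoma 1/5; Lanre 1/20; Morounke 1/40; Ngozi 1/5; Obafemi 1/20; Ronke 1/20

No spouse, descendants, or parent survives, so the estate passes to Uzoma's siblings per stirpes.
Half-blood and whole-blood siblings take equally under the stated rule.
The estate is divided into 5 equal shares of 1/5 among Ifeoma, Kehinde, Temitope, Ngozi, Abiodun.
Ifeoma is living and takes 1/5.
Kehinde predeceased; the 1/5 allotted to Kehinde's branch passes to Kehinde's issue by representation.
The 1/5 is divided into 2 equal shares of 1/10 among Chukwudi, Chidinma.
Chukwudi is living and takes 1/10.
Chidinma predeceased; the 1/10 allotted to Chidinma's branch passes to Chidinma's issue by representation.
The 1/10 is divided into 2 equal shares of 1/20 among Obafemi, Bankole.
Obafemi is living and takes 1/20.
Bankole is living and takes 1/20.
Temitope predeceased; the 1/5 allotted to Temitope's branch passes to Temitope's issue by representation.
The 1/5 is divided into 4 equal shares of 1/20 among Zainab, Dayo, Ronke, Lanre.
Zainab predeceased; the 1/20 allotted to Zainab's branch passes to Zainab's issue by representation.
The 1/20 is divided into 2 equal shares of 1/40 among Adaeze, Morounke.
Adaeze is living and takes 1/40.
Morounke is living and takes 1/40.
Dayo is living and takes 1/20.
Ronke is living and takes 1/20.
Lanre is living and takes 1/20.
Ngozi is living and takes 1/5.
Abiodun is living and takes 1/5.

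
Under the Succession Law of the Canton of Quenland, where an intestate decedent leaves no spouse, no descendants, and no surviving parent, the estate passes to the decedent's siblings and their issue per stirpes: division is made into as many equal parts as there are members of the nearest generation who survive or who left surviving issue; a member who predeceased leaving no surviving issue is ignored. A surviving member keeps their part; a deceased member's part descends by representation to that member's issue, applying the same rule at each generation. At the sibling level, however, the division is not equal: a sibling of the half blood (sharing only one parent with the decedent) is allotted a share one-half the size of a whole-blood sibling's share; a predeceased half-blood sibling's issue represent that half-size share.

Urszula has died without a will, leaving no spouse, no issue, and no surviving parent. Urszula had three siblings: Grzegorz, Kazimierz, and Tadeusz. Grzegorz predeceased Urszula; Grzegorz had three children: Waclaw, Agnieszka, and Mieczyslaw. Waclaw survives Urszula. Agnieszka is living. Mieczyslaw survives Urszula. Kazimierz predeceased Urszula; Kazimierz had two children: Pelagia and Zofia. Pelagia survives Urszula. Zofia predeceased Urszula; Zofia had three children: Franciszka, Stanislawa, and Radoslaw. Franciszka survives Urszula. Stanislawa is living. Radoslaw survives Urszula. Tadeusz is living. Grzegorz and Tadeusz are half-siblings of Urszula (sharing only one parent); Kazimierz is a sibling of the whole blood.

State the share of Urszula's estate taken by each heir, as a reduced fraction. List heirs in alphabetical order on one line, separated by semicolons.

Agnieszka 1/12; Franciszka 1/12; Mieczyslaw 1/12; Pelagia 1/4; Radoslaw 1/12; Stanislawa 1/12; Tadeusz 1/4; Waclaw 1/12

No spouse, descendants, or parent survives, so the estate passes to Urszula's siblings per stirpes.
Half-blood siblings count for one-half the weight of whole-blood siblings at the initial division.
Dividing 1 in proportion to weights (total weight 2): Grzegorz (weight 1/2) → 1/4; Kazimierz (weight 1) → 1/2; Tadeusz (weight 1/2) → 1/4.
Grzegorz predeceased; the 1/4 allotted to Grzegorz's branch passes to Grzegorz's issue by representation.
The 1/4 is divided into 3 equal shares of 1/12 among Waclaw, Agnieszka, Mieczyslaw.
Waclaw is living and takes 1/12.
Agnieszka is living and takes 1/12.
Mieczyslaw is living and takes 1/12.
Kazimierz predeceased; the 1/2 allotted to Kazimierz's branch passes to Kazimierz's issue by representation.
The 1/2 is divided into 2 equal shares of 1/4 among Pelagia, Zofia.
Pelagia is living and takes 1/4.
Zofia predeceased; the 1/4 allotted to Zofia's branch passes to Zofia's issue by representation.
The 1/4 is divided into 3 equal shares of 1/12 among Franciszka, Stanislawa, Radoslaw.
Franciszka is living and takes 1/12.
Stanislawa is living and takes 1/12.
Radoslaw is living and takes 1/12.
Tadeusz is living and takes 1/4.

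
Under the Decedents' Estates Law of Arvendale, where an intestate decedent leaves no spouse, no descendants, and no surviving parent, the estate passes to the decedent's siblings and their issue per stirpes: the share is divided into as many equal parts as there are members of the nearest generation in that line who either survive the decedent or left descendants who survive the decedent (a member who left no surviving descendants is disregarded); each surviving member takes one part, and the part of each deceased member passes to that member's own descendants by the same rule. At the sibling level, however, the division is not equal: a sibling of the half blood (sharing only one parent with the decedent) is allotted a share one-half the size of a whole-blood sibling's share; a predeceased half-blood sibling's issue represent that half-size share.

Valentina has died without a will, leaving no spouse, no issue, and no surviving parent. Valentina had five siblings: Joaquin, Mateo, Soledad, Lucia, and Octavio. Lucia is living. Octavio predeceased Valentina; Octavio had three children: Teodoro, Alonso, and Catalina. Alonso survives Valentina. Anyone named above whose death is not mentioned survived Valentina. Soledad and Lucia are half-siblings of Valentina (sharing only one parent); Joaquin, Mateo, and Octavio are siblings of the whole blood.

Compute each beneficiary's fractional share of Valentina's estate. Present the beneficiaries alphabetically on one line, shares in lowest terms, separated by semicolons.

No spouse, descendants, or parent survives, so the estate passes to Valentina's siblings per stirpes.
Half-blood siblings count for one-half the weight of whole-blood siblings at the initial division.
Dividing 1 in proportion to weights (total weight 4): Joaquin (weight 1) → 1/4; Mateo (weight 1) → 1/4; Soledad (weight 1/2) → 1/8; Lucia (weight 1/2) → 1/8; Octavio (weight 1) → 1/4.
Joaquin is living and takes 1/4.
Mateo is living and takes 1/4.
Soledad is living and takes 1/8.
Lucia is living and takes 1/8.
Octavio predeceased; the 1/4 allotted to Octavio's branch passes to Octavio's issue by representation.
The 1/4 is divided into 3 equal shares of 1/12 among Teodoro, Alonso, Catalina.
Teodoro is living and takes 1/12.
Alonso is living and takes 1/12.
Catalina is living and takes 1/12.

Alonso 1/12; Catalina 1/12; Joaquin 1/4; Lucia 1/8; Mateo 1/4; Soledad 1/8; Teodoro 1/12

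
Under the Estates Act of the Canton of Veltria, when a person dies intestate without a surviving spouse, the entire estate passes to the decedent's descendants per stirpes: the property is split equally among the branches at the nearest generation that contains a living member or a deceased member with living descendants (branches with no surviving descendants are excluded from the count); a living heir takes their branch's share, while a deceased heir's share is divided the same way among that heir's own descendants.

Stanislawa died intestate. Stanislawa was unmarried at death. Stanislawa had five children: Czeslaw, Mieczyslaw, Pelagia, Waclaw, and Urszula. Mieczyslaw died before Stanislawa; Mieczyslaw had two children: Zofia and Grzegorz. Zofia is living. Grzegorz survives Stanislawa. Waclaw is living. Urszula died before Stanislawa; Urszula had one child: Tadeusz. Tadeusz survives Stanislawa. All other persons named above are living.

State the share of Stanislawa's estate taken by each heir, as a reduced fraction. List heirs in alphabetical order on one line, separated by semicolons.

There is no surviving spouse, so the entire estate passes to Stanislawa's descendants per stirpes.
The estate is divided into 5 equal shares of 1/5 among Czeslaw, Mieczyslaw, Pelagia, Waclaw, Urszula.
Czeslaw is living and takes 1/5.
Mieczyslaw predeceased; the 1/5 allotted to Mieczyslaw's branch passes to Mieczyslaw's issue by representation.
The 1/5 is divided into 2 equal shares of 1/10 among Zofia, Grzegorz.
Zofia is living and takes 1/10.
Grzegorz is living and takes 1/10.
Pelagia is living and takes 1/5.
Waclaw is living and takes 1/5.
Urszula predeceased; the 1/5 allotted to Urszula's branch passes to Urszula's issue by representation.
Tadeusz is the sole taker at this level and receives the full 1/5.

Czeslaw 1/5; Grzegorz 1/10; Pelagia 1/5; Tadeusz 1/5; Waclaw 1/5; Zofia 1/10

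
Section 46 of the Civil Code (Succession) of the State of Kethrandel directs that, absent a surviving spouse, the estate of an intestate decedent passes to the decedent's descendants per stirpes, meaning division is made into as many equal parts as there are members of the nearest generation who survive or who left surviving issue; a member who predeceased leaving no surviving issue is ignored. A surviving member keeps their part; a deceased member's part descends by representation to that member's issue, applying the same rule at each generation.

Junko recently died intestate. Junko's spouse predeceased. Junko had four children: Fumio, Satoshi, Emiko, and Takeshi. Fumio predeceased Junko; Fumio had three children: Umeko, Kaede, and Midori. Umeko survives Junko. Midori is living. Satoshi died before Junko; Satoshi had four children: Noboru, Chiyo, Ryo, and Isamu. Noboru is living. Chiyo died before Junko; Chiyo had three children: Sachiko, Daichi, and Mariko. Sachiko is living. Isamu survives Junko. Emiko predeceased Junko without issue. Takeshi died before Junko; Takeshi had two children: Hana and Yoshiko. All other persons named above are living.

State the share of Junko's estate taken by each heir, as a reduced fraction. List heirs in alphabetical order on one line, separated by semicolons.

Daichi 1/36; Hana 1/6; Isamu 1/12; Kaede 1/9; Mariko 1/36; Midori 1/9; Noboru 1/12; Ryo 1/12; Sachiko 1/36; Umeko 1/9; Yoshiko 1/6

There is no surviving spouse, so the entire estate passes to Junko's descendants per stirpes.
Emiko left no surviving issue, so that branch lapses and is disregarded.
The estate is divided into 3 equal shares of 1/3 among Fumio, Satoshi, Takeshi.
Fumio predeceased; the 1/3 allotted to Fumio's branch passes to Fumio's issue by representation.
The 1/3 is divided into 3 equal shares of 1/9 among Umeko, Kaede, Midori.
Umeko is living and takes 1/9.
Kaede is living and takes 1/9.
Midori is living and takes 1/9.
Satoshi predeceased; the 1/3 allotted to Satoshi's branch passes to Satoshi's issue by representation.
The 1/3 is divided into 4 equal shares of 1/12 among Noboru, Chiyo, Ryo, Isamu.
Noboru is living and takes 1/12.
Chiyo predeceased; the 1/12 allotted to Chiyo's branch passes to Chiyo's issue by representation.
The 1/12 is divided into 3 equal shares of 1/36 among Sachiko, Daichi, Mariko.
Sachiko is living and takes 1/36.
Daichi is living and takes 1/36.
Mariko is living and takes 1/36.
Ryo is living and takes 1/12.
Isamu is living and takes 1/12.
Takeshi predeceased; the 1/3 allotted to Takeshi's branch passes to Takeshi's issue by representation.
The 1/3 is divided into 2 equal shares of 1/6 among Hana, Yoshiko.
Hana is living and takes 1/6.
Yoshiko is living and takes 1/6.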